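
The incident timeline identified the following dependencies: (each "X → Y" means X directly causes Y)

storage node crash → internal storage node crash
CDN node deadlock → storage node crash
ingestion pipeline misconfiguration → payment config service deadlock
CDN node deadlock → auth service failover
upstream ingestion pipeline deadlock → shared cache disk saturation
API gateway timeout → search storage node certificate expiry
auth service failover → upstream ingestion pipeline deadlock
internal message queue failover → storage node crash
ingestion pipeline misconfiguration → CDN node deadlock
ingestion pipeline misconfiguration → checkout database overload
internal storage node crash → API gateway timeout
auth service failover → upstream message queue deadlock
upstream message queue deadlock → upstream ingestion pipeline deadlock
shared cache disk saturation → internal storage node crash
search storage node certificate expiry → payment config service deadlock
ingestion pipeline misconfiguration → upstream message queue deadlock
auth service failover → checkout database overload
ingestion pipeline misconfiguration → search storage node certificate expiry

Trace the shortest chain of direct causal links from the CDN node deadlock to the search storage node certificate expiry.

the CDN node deadlock → the storage node crash → the internal storage node crash → the API gateway timeout → the search storage node certificate expiry

the CDN node deadlock → the storage node crash
the storage node crash → the internal storage node crash
the internal storage node crash → the API gateway timeout
the API gateway timeout → the search storage node certificate expiry
Length: 4 steps.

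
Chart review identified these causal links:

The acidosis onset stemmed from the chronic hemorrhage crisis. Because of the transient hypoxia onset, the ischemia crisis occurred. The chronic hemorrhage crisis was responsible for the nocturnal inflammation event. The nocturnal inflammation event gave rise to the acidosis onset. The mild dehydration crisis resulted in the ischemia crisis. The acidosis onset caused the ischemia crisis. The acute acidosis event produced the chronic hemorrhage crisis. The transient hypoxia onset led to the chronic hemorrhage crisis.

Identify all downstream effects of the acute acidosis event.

the acidosis onset, the chronic hemorrhage crisis, the ischemia crisis, the nocturnal inflammation event

Direct effects: the chronic hemorrhage crisis.
2 steps out: the nocturnal inflammation event, the acidosis onset.
3 steps out: the ischemia crisis.
Not reachable from it: the transient hypoxia onset, the mild dehydration crisis.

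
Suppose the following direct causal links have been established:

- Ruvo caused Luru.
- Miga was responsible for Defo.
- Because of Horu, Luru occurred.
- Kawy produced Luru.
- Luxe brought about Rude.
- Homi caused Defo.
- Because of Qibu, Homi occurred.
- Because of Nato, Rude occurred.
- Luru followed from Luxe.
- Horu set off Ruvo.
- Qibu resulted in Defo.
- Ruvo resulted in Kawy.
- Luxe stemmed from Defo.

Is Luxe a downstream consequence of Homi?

There is a causal chain: Homi → Defo → Luxe.

Yes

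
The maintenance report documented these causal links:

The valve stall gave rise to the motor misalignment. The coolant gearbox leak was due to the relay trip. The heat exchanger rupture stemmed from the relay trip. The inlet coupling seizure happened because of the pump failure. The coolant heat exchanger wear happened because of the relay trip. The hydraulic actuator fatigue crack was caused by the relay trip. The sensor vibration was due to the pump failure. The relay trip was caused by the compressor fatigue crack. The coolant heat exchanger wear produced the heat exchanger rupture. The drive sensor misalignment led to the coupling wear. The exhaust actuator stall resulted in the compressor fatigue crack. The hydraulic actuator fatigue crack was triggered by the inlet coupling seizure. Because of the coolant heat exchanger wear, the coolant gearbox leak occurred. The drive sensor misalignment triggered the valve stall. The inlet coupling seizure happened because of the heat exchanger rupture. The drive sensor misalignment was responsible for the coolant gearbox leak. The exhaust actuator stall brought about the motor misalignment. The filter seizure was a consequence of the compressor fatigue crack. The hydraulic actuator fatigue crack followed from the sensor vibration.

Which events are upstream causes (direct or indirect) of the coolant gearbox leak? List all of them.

Immediate causes of the coolant gearbox leak: the drive sensor misalignment, the relay trip, the coolant heat exchanger wear.
Further upstream: the exhaust actuator stall, the compressor fatigue crack.

the compressor fatigue crack, the coolant heat exchanger wear, the drive sensor misalignment, the exhaust actuator stall, the relay trip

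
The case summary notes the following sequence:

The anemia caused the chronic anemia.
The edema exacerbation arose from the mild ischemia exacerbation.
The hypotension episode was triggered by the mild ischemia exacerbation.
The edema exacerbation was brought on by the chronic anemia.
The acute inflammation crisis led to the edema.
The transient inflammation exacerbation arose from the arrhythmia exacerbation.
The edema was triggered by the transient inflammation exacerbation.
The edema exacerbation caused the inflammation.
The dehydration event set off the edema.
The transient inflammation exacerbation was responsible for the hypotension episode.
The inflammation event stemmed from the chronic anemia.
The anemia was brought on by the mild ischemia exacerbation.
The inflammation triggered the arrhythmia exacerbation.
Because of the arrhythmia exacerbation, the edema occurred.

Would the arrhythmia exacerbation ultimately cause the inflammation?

No

The arrhythmia exacerbation leads to the transient inflammation exacerbation, the hypotension episode, the edema; the inflammation is not among them.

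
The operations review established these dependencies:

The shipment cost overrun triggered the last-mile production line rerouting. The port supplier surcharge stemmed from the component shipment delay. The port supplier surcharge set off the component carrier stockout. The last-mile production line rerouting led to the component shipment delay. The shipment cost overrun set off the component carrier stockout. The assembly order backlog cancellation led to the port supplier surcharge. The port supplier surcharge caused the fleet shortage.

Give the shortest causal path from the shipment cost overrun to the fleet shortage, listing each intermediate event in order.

the shipment cost overrun → the last-mile production line rerouting
the last-mile production line rerouting → the component shipment delay
the component shipment delay → the port supplier surcharge
the port supplier surcharge → the fleet shortage
Length: 4 steps.

the shipment cost overrun → the last-mile production line rerouting → the component shipment delay → the port supplier surcharge → the fleet shortage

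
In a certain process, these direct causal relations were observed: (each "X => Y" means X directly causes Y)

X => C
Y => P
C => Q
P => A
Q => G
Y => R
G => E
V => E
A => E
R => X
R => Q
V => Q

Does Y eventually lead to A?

Yes

There is a causal chain: Y → P → A.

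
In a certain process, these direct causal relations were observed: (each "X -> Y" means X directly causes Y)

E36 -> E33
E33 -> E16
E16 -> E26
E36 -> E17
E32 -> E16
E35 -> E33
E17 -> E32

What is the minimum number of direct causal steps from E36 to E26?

3

Shortest chain: E36 → E33 → E16 → E26.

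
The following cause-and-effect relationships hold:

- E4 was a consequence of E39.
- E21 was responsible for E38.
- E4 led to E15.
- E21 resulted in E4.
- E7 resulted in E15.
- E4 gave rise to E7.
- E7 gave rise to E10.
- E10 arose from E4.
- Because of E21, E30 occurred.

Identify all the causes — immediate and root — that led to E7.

E21, E39, E4

Immediate cause of E7: E4.
Further upstream: E21, E39.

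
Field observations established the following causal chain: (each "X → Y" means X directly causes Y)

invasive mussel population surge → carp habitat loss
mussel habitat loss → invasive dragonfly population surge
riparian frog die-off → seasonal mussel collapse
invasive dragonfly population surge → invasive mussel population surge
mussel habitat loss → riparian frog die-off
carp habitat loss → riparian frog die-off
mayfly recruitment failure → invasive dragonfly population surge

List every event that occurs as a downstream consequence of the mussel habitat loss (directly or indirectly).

Direct effects: the invasive dragonfly population surge, the riparian frog die-off.
2 steps out: the invasive mussel population surge, the seasonal mussel collapse.
3 steps out: the carp habitat loss.
Not reachable from it: the mayfly recruitment failure.

the carp habitat loss, the invasive dragonfly population surge, the invasive mussel population surge, the riparian frog die-off, the seasonal mussel collapse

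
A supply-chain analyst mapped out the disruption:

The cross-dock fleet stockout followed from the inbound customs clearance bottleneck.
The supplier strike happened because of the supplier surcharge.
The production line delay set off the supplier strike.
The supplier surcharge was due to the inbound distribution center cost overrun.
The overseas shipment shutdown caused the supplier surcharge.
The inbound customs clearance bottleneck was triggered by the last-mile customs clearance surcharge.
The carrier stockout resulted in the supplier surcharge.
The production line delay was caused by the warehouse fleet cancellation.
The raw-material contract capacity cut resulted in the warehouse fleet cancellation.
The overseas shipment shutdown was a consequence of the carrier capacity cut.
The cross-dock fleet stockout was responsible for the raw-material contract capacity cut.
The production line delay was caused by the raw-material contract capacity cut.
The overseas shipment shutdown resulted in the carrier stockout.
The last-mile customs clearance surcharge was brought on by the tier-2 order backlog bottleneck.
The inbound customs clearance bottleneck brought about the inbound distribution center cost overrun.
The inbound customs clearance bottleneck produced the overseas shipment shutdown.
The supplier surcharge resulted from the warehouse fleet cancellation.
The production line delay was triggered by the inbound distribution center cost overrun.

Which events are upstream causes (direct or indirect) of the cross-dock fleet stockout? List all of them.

the inbound customs clearance bottleneck, the last-mile customs clearance surcharge, the tier-2 order backlog bottleneck

Immediate cause of the cross-dock fleet stockout: the inbound customs clearance bottleneck.
Further upstream: the tier-2 order backlog bottleneck, the last-mile customs clearance surcharge.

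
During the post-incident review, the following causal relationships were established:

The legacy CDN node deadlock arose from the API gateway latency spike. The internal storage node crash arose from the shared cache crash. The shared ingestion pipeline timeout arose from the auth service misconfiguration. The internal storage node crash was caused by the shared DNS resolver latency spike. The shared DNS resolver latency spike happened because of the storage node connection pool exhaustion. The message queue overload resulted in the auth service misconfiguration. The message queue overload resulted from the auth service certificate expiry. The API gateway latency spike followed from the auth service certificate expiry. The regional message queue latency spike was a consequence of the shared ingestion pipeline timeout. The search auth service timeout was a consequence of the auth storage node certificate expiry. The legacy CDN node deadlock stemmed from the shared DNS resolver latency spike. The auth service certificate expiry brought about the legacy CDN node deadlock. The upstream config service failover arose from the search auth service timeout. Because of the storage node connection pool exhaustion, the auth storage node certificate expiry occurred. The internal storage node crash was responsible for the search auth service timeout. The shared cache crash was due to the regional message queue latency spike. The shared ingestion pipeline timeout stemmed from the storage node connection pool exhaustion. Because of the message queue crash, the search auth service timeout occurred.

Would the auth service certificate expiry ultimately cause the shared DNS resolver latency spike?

No

The auth service certificate expiry leads to the message queue overload, the API gateway latency spike, the legacy CDN node deadlock, the auth service misconfiguration, the shared ingestion pipeline timeout, the regional message queue latency spike, the shared cache crash, the internal storage node crash, the search auth service timeout, the upstream config service failover; the shared DNS resolver latency spike is not among them.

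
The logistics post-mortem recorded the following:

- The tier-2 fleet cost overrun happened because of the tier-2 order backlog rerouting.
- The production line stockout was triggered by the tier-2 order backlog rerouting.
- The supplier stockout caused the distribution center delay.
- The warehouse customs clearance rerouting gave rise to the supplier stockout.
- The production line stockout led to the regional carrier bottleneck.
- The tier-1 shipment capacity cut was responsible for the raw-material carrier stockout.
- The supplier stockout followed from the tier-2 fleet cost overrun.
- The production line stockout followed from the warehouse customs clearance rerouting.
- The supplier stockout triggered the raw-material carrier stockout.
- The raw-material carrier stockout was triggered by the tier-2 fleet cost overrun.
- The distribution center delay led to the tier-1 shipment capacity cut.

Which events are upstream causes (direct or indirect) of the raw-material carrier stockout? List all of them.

the distribution center delay, the supplier stockout, the tier-1 shipment capacity cut, the tier-2 fleet cost overrun, the tier-2 order backlog rerouting, the warehouse customs clearance rerouting

Immediate causes of the raw-material carrier stockout: the tier-2 fleet cost overrun, the supplier stockout, the tier-1 shipment capacity cut.
Further upstream: the tier-2 order backlog rerouting, the warehouse customs clearance rerouting, the distribution center delay.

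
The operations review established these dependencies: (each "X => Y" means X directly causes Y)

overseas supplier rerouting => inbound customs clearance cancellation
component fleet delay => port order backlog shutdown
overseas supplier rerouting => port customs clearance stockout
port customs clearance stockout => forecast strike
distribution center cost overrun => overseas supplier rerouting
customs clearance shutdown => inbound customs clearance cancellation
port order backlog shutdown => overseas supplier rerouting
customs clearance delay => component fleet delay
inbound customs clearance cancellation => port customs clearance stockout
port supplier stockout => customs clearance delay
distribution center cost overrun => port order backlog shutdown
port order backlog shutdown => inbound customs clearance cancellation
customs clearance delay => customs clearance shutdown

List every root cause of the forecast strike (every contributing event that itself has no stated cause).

the distribution center cost overrun, the port supplier stockout

Tracing upstream from the forecast strike: the forecast strike ← the port customs clearance stockout ← the inbound customs clearance cancellation ← the customs clearance shutdown ← the customs clearance delay ← the port supplier stockout.
A separate upstream branch: the forecast strike ← the port customs clearance stockout ← the overseas supplier rerouting ← the distribution center cost overrun.
Each of those chain origins has no stated cause.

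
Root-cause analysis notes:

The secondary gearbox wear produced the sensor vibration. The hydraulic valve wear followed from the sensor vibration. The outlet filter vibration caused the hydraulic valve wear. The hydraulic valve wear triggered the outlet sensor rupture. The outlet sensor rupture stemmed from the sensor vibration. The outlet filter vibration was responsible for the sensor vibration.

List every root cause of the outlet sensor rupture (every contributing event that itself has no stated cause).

the outlet filter vibration, the secondary gearbox wear

Tracing upstream from the outlet sensor rupture: the outlet sensor rupture ← the sensor vibration ← the secondary gearbox wear.
A separate upstream branch: the outlet sensor rupture ← the sensor vibration ← the outlet filter vibration.
Each of those chain origins has no stated cause.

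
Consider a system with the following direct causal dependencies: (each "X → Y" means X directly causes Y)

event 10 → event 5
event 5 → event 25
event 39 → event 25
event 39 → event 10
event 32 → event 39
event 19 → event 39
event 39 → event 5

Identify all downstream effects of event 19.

Direct effects: event 39.
2 steps out: event 10, event 5, event 25.
Not reachable from it: event 32.

event 10, event 25, event 39, event 5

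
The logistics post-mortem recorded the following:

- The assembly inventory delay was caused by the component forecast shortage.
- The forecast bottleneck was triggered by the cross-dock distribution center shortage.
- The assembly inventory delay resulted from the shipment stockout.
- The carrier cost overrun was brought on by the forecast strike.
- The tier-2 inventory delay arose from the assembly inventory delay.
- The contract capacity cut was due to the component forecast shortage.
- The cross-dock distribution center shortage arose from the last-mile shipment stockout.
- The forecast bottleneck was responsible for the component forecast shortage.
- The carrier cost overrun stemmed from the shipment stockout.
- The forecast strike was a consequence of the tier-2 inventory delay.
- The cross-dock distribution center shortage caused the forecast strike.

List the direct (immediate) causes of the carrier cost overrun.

Upstream contributors include the last-mile shipment stockout, the cross-dock distribution center shortage, the forecast bottleneck, the component forecast shortage, the assembly inventory delay, the tier-2 inventory delay, but only the forecast strike, the shipment stockout feed directly into the carrier cost overrun.

the forecast strike, the shipment stockout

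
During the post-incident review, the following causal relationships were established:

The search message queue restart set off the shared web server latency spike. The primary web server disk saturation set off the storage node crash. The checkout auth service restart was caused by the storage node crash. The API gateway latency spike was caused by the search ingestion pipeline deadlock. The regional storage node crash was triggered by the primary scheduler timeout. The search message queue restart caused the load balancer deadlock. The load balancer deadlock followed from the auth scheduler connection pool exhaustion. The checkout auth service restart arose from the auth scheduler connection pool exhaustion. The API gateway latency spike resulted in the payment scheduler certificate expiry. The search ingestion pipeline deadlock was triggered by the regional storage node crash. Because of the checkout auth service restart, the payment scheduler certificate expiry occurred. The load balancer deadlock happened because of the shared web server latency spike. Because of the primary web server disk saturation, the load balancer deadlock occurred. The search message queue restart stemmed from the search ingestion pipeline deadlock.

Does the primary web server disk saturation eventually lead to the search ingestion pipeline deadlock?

No

The primary web server disk saturation leads to the storage node crash, the load balancer deadlock, the checkout auth service restart, the payment scheduler certificate expiry; the search ingestion pipeline deadlock is not among them.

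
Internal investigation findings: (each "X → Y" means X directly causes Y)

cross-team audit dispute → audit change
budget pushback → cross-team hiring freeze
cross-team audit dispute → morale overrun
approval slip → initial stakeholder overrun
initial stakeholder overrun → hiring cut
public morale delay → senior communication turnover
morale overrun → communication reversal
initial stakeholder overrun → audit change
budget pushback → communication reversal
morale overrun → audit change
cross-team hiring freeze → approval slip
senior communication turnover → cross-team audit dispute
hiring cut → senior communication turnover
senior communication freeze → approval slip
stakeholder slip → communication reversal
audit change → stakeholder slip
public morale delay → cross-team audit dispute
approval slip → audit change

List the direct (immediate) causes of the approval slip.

the cross-team hiring freeze, the senior communication freeze

Upstream contributors include the budget pushback, but only the cross-team hiring freeze, the senior communication freeze feed directly into the approval slip.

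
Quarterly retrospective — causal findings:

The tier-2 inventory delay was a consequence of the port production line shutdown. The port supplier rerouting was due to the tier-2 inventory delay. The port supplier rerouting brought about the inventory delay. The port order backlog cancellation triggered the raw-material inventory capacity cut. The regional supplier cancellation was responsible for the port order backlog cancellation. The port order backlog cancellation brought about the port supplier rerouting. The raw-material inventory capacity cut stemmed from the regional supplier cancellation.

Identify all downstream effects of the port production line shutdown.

the inventory delay, the port supplier rerouting, the tier-2 inventory delay

Direct effects: the tier-2 inventory delay.
2 steps out: the port supplier rerouting.
3 steps out: the inventory delay.
Not reachable from it: the regional supplier cancellation, the port order backlog cancellation, the raw-material inventory capacity cut.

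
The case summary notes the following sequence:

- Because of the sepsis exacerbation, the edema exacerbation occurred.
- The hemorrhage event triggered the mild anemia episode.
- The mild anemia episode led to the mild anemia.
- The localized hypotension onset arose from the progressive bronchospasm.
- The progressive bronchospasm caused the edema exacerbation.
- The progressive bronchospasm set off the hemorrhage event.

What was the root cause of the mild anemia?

Tracing upstream from the mild anemia: the mild anemia ← the mild anemia episode ← the hemorrhage event ← the progressive bronchospasm.
The progressive bronchospasm has no stated cause, so it is the root.

the progressive bronchospasm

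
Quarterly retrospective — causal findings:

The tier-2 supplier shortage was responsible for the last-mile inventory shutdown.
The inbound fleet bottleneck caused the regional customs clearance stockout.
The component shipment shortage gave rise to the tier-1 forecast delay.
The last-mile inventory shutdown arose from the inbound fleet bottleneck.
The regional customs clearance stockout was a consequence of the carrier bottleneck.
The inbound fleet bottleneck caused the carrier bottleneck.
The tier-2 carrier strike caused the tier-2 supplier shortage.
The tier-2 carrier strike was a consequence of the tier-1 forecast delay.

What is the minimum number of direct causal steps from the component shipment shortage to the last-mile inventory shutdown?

4

Shortest chain: the component shipment shortage → the tier-1 forecast delay → the tier-2 carrier strike → the tier-2 supplier shortage → the last-mile inventory shutdown.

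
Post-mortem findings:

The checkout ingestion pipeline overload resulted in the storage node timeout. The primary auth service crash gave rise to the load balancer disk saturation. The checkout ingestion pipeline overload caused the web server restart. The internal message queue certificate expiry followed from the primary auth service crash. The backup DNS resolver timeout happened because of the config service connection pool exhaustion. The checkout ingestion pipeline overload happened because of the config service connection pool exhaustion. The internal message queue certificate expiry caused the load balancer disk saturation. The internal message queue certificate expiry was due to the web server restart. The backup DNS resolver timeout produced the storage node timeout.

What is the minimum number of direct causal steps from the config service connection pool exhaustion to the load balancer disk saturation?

4

Shortest chain: the config service connection pool exhaustion → the checkout ingestion pipeline overload → the web server restart → the internal message queue certificate expiry → the load balancer disk saturation.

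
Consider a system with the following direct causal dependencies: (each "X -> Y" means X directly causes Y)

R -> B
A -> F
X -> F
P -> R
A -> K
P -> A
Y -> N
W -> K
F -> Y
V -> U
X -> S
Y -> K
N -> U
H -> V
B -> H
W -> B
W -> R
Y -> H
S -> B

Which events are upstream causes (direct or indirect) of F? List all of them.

A, P, X

Immediate causes of F: A, X.
Further upstream: P.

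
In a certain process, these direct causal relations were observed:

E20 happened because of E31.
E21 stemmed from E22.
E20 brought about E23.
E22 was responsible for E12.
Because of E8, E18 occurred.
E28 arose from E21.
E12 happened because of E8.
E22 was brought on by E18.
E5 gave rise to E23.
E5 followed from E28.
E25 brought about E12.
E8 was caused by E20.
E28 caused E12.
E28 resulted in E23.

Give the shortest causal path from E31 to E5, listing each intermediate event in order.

E31 → E20 → E8 → E18 → E22 → E21 → E28 → E5

E31 → E20
E20 → E8
E8 → E18
E18 → E22
E22 → E21
E21 → E28
E28 → E5
Length: 7 steps.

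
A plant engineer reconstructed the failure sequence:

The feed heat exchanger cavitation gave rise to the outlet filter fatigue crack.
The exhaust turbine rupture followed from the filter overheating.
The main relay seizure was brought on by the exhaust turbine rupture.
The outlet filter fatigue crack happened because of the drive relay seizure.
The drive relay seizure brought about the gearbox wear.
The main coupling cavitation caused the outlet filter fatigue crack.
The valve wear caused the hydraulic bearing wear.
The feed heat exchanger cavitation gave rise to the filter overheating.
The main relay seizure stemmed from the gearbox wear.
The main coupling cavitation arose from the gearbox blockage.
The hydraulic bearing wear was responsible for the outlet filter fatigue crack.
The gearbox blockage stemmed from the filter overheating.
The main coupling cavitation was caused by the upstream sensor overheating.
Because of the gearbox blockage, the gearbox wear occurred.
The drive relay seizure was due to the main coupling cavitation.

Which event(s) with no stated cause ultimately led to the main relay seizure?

Tracing upstream from the main relay seizure: the main relay seizure ← the exhaust turbine rupture ← the filter overheating ← the feed heat exchanger cavitation.
A separate upstream branch: the main relay seizure ← the gearbox wear ← the drive relay seizure ← the main coupling cavitation ← the upstream sensor overheating.
Each of those chain origins has no stated cause.

the feed heat exchanger cavitation, the upstream sensor overheating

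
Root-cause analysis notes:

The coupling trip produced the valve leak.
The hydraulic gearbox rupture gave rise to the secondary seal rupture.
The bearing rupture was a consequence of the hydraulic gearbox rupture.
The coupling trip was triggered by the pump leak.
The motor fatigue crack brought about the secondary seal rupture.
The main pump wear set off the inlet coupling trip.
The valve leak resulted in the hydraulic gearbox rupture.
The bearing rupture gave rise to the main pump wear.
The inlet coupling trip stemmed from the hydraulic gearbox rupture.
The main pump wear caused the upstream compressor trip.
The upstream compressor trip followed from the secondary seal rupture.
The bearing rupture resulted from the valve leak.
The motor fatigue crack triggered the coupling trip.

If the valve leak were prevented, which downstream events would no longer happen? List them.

Downstream of the valve leak: the hydraulic gearbox rupture, the bearing rupture, the secondary seal rupture, the main pump wear, the upstream compressor trip, the inlet coupling trip.
Of those, still caused via another path: the secondary seal rupture, the upstream compressor trip.
The remainder have no surviving cause.

the bearing rupture, the hydraulic gearbox rupture, the inlet coupling trip, the main pump wear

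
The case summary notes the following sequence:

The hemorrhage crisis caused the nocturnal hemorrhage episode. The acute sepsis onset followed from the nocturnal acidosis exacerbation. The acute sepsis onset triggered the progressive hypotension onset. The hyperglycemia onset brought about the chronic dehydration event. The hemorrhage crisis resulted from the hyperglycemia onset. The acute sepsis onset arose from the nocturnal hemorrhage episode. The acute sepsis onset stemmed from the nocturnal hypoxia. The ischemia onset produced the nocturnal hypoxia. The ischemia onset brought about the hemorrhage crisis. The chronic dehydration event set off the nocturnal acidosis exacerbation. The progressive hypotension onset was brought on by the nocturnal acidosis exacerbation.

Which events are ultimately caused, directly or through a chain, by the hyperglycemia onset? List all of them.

the acute sepsis onset, the chronic dehydration event, the hemorrhage crisis, the nocturnal acidosis exacerbation, the nocturnal hemorrhage episode, the progressive hypotension onset

Direct effects: the hemorrhage crisis, the chronic dehydration event.
2 steps out: the nocturnal acidosis exacerbation, the nocturnal hemorrhage episode.
3 steps out: the acute sepsis onset, the progressive hypotension onset.
Not reachable from it: the ischemia onset, the nocturnal hypoxia.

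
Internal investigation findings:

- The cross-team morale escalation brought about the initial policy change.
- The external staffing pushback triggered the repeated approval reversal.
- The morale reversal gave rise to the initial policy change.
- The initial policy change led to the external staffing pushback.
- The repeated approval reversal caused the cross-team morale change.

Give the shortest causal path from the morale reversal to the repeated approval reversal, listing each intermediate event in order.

the morale reversal → the initial policy change
the initial policy change → the external staffing pushback
the external staffing pushback → the repeated approval reversal
Length: 3 steps.

the morale reversal → the initial policy change → the external staffing pushback → the repeated approval reversal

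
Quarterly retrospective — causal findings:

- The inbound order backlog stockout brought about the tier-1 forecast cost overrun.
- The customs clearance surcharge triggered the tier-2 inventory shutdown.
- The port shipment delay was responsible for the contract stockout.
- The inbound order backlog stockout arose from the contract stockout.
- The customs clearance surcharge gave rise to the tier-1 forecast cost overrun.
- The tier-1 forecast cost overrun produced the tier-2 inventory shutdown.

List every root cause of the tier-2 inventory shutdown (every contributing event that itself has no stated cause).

the customs clearance surcharge, the port shipment delay

Tracing upstream from the tier-2 inventory shutdown: the tier-2 inventory shutdown ← the tier-1 forecast cost overrun ← the inbound order backlog stockout ← the contract stockout ← the port shipment delay.
A separate upstream branch: the tier-2 inventory shutdown ← the customs clearance surcharge.
Each of those chain origins has no stated cause.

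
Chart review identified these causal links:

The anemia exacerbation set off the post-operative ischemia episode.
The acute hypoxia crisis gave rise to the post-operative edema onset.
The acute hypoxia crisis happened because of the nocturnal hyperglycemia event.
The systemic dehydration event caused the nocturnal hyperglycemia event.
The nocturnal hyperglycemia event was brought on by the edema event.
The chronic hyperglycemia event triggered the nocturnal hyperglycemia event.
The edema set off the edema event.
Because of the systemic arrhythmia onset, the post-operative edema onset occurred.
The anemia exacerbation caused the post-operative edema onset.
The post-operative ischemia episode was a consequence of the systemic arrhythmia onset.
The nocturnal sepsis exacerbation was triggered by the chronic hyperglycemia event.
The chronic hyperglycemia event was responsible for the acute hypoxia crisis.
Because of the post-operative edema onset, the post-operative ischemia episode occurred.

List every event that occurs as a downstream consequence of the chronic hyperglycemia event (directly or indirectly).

Direct effects: the nocturnal sepsis exacerbation, the nocturnal hyperglycemia event, the acute hypoxia crisis.
2 steps out: the post-operative edema onset.
3 steps out: the post-operative ischemia episode.
Not reachable from it: the systemic dehydration event, the edema, the anemia exacerbation, the systemic arrhythmia onset, the edema event.

the acute hypoxia crisis, the nocturnal hyperglycemia event, the nocturnal sepsis exacerbation, the post-operative edema onset, the post-operative ischemia episode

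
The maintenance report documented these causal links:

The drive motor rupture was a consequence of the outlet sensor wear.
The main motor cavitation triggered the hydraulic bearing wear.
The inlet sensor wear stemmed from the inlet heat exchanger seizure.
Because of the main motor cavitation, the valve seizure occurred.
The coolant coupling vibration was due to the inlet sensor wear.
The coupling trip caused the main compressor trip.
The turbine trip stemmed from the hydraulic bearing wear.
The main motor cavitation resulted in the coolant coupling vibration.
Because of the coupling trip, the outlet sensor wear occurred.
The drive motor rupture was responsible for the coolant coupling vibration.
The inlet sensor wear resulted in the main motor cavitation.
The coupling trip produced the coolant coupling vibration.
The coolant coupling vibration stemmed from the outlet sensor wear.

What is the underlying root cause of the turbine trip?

the inlet heat exchanger seizure

Tracing upstream from the turbine trip: the turbine trip ← the hydraulic bearing wear ← the main motor cavitation ← the inlet sensor wear ← the inlet heat exchanger seizure.
The inlet heat exchanger seizure has no stated cause, so it is the root.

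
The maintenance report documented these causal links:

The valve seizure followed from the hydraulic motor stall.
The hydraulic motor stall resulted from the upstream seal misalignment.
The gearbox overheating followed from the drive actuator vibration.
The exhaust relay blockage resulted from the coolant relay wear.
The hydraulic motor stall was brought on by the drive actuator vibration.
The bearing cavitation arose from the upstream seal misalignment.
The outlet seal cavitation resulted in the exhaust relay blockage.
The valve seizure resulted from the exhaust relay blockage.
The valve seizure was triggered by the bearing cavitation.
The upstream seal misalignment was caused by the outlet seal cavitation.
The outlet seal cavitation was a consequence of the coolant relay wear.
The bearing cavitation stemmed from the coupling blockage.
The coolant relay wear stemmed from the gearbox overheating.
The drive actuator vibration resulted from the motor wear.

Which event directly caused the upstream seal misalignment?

Upstream contributors include the motor wear, the drive actuator vibration, the gearbox overheating, the coolant relay wear, but only the outlet seal cavitation feeds directly into the upstream seal misalignment.

the outlet seal cavitation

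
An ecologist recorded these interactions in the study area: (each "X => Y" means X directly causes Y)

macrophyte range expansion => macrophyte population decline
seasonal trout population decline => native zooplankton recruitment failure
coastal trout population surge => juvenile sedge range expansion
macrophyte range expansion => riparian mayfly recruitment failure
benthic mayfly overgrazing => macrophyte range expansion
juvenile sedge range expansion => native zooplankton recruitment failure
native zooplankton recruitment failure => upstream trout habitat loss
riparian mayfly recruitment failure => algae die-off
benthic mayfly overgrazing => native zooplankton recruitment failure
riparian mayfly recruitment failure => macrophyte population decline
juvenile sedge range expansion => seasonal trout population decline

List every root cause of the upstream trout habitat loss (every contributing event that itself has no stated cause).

Tracing upstream from the upstream trout habitat loss: the upstream trout habitat loss ← the native zooplankton recruitment failure ← the benthic mayfly overgrazing.
A separate upstream branch: the upstream trout habitat loss ← the native zooplankton recruitment failure ← the juvenile sedge range expansion ← the coastal trout population surge.
Each of those chain origins has no stated cause.

the benthic mayfly overgrazing, the coastal trout population surge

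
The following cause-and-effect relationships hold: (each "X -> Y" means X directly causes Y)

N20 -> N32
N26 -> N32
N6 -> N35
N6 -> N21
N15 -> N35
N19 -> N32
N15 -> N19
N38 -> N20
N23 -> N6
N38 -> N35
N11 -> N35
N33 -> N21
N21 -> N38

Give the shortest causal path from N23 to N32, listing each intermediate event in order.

N23 → N6
N6 → N21
N21 → N38
N38 → N20
N20 → N32
Length: 5 steps.

N23 → N6 → N21 → N38 → N20 → N32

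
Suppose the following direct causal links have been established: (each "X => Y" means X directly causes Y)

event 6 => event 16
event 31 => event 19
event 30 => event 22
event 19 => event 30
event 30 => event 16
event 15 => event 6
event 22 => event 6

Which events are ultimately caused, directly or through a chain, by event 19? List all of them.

event 16, event 22, event 30, event 6

Direct effects: event 30.
2 steps out: event 22, event 16.
3 steps out: event 6.
Not reachable from it: event 31, event 15.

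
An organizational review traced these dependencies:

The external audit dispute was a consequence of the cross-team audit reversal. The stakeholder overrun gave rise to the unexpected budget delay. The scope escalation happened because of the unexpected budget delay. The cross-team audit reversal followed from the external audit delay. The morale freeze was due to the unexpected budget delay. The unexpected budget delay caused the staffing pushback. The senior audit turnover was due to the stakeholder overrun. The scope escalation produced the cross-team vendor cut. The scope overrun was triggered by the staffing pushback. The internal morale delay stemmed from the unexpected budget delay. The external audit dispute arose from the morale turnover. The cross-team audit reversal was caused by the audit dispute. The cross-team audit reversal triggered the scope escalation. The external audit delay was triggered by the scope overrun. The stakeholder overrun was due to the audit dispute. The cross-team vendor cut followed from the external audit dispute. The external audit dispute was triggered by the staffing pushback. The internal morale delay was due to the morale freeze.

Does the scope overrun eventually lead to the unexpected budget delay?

No

The scope overrun leads to the external audit delay, the cross-team audit reversal, the external audit dispute, the scope escalation, the cross-team vendor cut; the unexpected budget delay is not among them.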